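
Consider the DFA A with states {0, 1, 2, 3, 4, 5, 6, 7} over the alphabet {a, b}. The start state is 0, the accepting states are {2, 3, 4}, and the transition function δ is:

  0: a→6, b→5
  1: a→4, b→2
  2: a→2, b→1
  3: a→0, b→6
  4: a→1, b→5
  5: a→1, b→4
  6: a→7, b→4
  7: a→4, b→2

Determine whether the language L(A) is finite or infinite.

infinite

State 1 is reachable from the start and can reach an accepting state, and it lies on the cycle 1 → 2 → 1.
Traversing that cycle any number of times yields accepted strings of unbounded length, so the language is infinite.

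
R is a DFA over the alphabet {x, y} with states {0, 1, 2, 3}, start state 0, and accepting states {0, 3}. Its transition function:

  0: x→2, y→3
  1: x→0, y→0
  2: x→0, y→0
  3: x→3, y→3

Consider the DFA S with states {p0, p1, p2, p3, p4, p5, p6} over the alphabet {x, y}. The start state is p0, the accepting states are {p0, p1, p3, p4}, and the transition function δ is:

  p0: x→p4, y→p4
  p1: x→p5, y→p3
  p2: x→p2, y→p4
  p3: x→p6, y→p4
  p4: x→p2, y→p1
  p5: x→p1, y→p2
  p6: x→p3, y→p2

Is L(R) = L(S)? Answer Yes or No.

No

The string xx is accepted by R but rejected by S.
So L(R) ≠ L(S).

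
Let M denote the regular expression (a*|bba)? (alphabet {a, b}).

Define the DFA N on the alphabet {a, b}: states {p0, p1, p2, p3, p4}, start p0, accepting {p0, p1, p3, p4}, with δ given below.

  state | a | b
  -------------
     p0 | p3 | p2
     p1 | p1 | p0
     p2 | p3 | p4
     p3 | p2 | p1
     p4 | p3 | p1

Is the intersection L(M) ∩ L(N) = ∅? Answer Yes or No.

The empty string ε is accepted by both M and N.
Hence L(M) ∩ L(N) ≠ ∅.

No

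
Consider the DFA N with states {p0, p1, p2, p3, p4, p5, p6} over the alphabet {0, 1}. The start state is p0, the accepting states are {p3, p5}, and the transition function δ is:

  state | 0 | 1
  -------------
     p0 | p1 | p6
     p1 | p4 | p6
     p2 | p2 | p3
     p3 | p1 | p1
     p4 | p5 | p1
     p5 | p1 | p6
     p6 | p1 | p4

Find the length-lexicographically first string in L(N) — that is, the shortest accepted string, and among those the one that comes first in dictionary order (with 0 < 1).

A breadth-first search from p0 reaches an accepting state first via the path p0 → p1 → p4 → p5 on input 000.
No string of length < 3 is accepted (BFS exhausts all shorter strings without reaching an accepting state), and 000 is the lexicographically least accepting string of length 3.

000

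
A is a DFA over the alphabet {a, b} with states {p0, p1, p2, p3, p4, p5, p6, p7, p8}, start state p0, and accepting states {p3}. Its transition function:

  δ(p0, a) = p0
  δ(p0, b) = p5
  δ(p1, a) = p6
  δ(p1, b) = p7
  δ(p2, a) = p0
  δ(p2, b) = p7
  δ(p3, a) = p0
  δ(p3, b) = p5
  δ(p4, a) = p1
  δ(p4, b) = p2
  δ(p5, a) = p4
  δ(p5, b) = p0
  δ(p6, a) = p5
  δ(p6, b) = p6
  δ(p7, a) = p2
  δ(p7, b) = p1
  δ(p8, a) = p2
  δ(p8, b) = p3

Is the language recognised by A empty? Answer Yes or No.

Yes

The states reachable from the start state are {p0, p1, p2, p4, p5, p6, p7}.
None of the accepting states {p3} is reachable, so no string is accepted and L(A) = ∅.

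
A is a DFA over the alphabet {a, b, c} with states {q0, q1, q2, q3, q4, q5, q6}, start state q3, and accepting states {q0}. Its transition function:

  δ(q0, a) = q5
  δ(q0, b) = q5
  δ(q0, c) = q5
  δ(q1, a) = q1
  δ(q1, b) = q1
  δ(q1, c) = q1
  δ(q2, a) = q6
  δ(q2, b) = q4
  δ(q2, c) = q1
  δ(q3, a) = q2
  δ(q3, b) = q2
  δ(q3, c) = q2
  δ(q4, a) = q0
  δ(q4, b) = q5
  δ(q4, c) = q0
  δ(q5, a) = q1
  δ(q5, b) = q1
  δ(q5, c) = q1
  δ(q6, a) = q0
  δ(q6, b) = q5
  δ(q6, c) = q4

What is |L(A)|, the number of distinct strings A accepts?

15

The useful subgraph on states {q0, q2, q3, q4, q6} is acyclic, so L(A) is finite; the longest accepting path visits 5 useful states, giving maximum string length 4.
Counting accepting paths from q3 by length: 9 of length 3, 6 of length 4. Total 15.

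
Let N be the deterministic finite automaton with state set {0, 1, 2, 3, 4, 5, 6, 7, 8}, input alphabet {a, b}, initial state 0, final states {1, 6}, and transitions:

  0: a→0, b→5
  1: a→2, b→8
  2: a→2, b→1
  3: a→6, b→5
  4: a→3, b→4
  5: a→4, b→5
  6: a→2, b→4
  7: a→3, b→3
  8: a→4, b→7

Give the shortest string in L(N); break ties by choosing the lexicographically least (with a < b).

A breadth-first search from 0 reaches an accepting state first via the path 0 → 5 → 4 → 3 → 6 on input baaa.
No string of length < 4 is accepted (BFS exhausts all shorter strings without reaching an accepting state), and baaa is the lexicographically least accepting string of length 4.

baaa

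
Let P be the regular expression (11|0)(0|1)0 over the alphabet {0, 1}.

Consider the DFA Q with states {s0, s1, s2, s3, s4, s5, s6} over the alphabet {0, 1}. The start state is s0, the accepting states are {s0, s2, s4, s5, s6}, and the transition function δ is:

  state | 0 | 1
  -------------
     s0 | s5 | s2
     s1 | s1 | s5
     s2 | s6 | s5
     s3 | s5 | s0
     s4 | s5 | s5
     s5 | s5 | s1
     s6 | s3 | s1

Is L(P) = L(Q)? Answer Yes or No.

The string 010 is accepted by P but rejected by Q.
So L(P) ≠ L(Q).

No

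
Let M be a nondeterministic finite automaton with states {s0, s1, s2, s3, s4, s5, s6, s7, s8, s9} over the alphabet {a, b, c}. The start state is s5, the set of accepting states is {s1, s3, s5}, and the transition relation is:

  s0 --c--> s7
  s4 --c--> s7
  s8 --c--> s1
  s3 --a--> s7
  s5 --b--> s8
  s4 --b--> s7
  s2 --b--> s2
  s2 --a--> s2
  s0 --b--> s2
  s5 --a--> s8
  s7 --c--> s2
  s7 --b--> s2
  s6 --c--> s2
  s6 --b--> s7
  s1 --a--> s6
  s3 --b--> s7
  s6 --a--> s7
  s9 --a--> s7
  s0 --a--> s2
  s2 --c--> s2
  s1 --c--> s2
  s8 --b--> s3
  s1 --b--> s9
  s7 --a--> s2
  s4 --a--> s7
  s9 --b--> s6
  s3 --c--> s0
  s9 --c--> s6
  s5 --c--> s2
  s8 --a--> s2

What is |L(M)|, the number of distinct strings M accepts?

5

The useful subgraph on states {s1, s3, s5, s8} is acyclic, so L(M) is finite; the longest accepting path visits 3 useful states, giving maximum string length 2.
Counting accepting paths from s5 by length: 1 of length 0, 4 of length 2. Total 5.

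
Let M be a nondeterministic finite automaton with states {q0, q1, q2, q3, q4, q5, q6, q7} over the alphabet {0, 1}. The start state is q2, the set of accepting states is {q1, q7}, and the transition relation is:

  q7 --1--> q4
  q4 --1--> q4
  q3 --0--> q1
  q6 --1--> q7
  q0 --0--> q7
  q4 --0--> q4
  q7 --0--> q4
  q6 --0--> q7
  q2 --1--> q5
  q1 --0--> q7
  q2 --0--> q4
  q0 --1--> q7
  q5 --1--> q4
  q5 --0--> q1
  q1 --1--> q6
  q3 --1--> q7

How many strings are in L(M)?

4

The useful subgraph on states {q1, q2, q5, q6, q7} is acyclic, so L(M) is finite; the longest accepting path visits 5 useful states, giving maximum string length 4.
Counting accepting paths from q2 by length: 1 of length 2, 1 of length 3, 2 of length 4. Total 4.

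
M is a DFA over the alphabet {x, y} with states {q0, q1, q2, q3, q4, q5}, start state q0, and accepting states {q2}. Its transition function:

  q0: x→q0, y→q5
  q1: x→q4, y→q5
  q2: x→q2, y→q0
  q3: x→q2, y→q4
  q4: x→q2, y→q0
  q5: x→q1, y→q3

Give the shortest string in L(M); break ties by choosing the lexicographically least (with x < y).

A breadth-first search from q0 reaches an accepting state first via the path q0 → q5 → q3 → q2 on input yyx.
No string of length < 3 is accepted (BFS exhausts all shorter strings without reaching an accepting state), and yyx is the lexicographically least accepting string of length 3.

yyx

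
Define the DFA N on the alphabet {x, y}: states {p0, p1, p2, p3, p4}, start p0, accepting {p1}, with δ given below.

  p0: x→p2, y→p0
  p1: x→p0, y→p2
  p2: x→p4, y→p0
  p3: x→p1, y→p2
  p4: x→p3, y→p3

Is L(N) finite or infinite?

State p0 is reachable from the start and can reach an accepting state, and it lies on the cycle p0 → p0.
Traversing that cycle any number of times yields accepted strings of unbounded length, so the language is infinite.

infinite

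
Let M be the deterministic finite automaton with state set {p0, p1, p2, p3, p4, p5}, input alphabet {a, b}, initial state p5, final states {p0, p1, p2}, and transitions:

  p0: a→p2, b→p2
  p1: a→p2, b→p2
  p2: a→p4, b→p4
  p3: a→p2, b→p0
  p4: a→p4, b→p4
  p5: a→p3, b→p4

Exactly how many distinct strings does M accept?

4

The useful subgraph on states {p0, p2, p3, p5} is acyclic, so L(M) is finite; the longest accepting path visits 4 useful states, giving maximum string length 3.
Counting accepting paths from p5 by length: 2 of length 2, 2 of length 3. Total 4.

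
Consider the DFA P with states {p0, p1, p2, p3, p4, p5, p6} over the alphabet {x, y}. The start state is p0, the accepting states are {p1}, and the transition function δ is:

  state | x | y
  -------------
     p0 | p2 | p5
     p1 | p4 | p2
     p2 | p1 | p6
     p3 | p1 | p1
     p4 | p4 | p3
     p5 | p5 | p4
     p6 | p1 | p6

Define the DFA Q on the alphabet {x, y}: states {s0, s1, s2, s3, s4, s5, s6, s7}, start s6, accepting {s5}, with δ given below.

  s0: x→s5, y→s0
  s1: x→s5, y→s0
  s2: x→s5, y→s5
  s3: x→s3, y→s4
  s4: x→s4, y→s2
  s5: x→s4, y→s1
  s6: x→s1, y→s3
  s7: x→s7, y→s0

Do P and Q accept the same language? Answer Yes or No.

Yes

Exploring the product automaton P × Q from the start pair (p0, s6), following both machines on each input symbol, reaches 7 state pairs: (p0, s6), (p2, s1), (p5, s3), (p1, s5), (p6, s0), (p4, s4), (p3, s2).
P accepts in {p1} and Q accepts in {s5}. In every reachable pair the two components are either both accepting — (p1, s5) — or both non-accepting, so no string is accepted by exactly one of the machines: L(P) \ L(Q) and L(Q) \ L(P) are both empty.
Hence every string is accepted by P iff it is accepted by Q, and the two languages coincide.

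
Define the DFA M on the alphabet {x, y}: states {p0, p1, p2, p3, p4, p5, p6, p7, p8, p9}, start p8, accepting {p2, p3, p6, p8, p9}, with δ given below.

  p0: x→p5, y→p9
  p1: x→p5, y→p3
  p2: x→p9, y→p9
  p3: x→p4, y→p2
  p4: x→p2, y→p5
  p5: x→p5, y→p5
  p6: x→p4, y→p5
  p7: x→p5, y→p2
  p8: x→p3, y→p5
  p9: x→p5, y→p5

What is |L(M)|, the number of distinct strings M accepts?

The useful subgraph on states {p2, p3, p4, p8, p9} is acyclic, so L(M) is finite; the longest accepting path visits 5 useful states, giving maximum string length 4.
Counting accepting paths from p8 by length: 1 of length 0, 1 of length 1, 1 of length 2, 3 of length 3, 2 of length 4. Total 8.

8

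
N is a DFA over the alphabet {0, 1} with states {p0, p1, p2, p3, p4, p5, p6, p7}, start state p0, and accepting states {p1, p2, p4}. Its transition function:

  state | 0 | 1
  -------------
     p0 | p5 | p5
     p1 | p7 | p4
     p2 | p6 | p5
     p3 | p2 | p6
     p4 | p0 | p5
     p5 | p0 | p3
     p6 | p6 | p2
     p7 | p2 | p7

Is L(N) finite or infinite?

infinite

State p0 is reachable from the start and can reach an accepting state, and it lies on the cycle p0 → p5 → p0.
Traversing that cycle any number of times yields accepted strings of unbounded length, so the language is infinite.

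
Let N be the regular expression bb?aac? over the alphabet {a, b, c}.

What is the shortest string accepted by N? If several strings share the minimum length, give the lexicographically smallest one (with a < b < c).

By inspection of the expression, no string of length less than 3 matches, and baa is the lexicographically first match of length 3.

baa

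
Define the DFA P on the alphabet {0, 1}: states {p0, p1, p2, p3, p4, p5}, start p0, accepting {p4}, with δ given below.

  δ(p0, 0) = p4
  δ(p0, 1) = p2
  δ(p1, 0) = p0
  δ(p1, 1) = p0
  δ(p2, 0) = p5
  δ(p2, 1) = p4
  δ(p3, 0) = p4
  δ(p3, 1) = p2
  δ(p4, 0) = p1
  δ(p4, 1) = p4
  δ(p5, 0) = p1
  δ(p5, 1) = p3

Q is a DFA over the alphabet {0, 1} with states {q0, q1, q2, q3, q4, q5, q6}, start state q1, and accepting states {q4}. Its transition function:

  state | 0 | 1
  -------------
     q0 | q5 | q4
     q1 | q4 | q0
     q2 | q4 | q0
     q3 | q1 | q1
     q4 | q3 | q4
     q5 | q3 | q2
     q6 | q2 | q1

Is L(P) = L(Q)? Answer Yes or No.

Exploring the product automaton P × Q from the start pair (p0, q1), following both machines on each input symbol, reaches 6 state pairs: (p0, q1), (p4, q4), (p2, q0), (p1, q3), (p5, q5), (p3, q2).
P accepts in {p4} and Q accepts in {q4}. In every reachable pair the two components are either both accepting — (p4, q4) — or both non-accepting, so no string is accepted by exactly one of the machines: L(P) \ L(Q) and L(Q) \ L(P) are both empty.
Hence every string is accepted by P iff it is accepted by Q, and the two languages coincide.

Yes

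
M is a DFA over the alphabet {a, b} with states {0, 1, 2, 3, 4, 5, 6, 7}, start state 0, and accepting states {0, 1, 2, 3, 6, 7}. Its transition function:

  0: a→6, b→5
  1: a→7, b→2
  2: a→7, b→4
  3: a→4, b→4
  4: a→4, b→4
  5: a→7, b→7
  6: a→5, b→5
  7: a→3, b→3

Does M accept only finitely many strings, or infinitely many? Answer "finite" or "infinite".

The useful states (reachable from 0 and able to reach an accepting state) are {0, 3, 5, 6, 7}.
Restricted to these states the transition graph has no cycle, so every accepting path has bounded length and L is finite.

finite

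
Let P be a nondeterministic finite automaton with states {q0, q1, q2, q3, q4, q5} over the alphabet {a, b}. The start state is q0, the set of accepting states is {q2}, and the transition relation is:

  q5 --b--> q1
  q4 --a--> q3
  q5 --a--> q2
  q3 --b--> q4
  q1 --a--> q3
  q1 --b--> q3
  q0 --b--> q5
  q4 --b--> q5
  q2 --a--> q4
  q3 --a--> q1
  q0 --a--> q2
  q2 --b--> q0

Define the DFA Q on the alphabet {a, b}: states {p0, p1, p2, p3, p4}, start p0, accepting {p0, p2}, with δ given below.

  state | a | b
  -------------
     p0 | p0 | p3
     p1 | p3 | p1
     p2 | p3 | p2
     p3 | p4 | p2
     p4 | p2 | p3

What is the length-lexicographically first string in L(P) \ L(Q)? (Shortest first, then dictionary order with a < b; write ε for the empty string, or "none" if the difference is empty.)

ba

The string ba is accepted by P but not by Q.
No shorter string lies in the difference, and ba is the lexicographically first length-2 string in L(P) \ L(Q).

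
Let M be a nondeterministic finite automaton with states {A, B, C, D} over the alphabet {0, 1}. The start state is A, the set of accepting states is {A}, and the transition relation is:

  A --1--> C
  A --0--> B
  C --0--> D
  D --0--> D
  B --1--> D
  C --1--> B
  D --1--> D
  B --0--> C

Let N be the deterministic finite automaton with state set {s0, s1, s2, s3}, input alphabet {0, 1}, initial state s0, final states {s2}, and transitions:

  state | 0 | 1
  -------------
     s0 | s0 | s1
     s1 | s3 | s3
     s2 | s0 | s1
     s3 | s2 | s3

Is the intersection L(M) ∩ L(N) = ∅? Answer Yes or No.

Exploring the product automaton M × N from the start pair (A, s0), following both machines on each input symbol, reaches 12 state pairs: (A, s0), (B, s0), (C, s1), (C, s0), (D, s1), (D, s3), (B, s3), (D, s0), (B, s1), (D, s2), (C, s2), (C, s3).
M accepts in {A} and N accepts in {s2}; no reachable pair has both components accepting, so no string drives both machines to acceptance simultaneously and L(M) ∩ L(N) = ∅.
So no string is accepted by both, and the intersection is empty.

Yes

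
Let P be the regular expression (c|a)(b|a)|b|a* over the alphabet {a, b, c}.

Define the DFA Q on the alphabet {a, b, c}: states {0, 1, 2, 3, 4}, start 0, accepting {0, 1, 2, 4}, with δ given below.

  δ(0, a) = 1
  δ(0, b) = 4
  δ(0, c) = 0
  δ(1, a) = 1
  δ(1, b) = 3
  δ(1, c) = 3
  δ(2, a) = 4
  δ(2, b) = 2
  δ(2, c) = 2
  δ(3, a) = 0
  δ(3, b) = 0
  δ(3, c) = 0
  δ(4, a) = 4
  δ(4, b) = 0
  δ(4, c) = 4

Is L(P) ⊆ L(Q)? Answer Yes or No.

The string ab is in L(P) but not in L(Q).
So L(P) ⊄ L(Q).

No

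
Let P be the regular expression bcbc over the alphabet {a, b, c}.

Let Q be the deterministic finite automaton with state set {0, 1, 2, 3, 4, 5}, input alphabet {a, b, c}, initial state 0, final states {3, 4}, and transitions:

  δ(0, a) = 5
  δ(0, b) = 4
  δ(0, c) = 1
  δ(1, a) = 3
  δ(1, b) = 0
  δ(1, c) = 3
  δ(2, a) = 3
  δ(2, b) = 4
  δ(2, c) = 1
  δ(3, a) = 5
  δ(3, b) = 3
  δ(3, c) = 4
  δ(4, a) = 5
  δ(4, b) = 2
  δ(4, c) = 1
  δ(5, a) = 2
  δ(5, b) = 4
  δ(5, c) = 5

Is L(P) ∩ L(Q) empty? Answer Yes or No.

Yes

Converting the expression P to a DFA (subset construction, then merging equivalent states) gives the minimal DFA with states {p0, p1, p2, p3, p4, p5}, start state p0, accepting states {p5} and transitions p0: a→p1, b→p2, c→p1; p1: a→p1, b→p1, c→p1; p2: a→p1, b→p1, c→p3; p3: a→p1, b→p4, c→p1; p4: a→p1, b→p1, c→p5; p5: a→p1, b→p1, c→p1.
Exploring the product automaton P × Q from the start pair (p0, 0), following both machines on each input symbol, reaches 11 state pairs: (p0, 0), (p1, 5), (p2, 4), (p1, 1), (p1, 2), (p1, 4), (p3, 1), (p1, 3), (p1, 0), (p4, 0), (p5, 1).
P accepts in {p5} and Q accepts in {3, 4}; no reachable pair has both components accepting, so no string drives both machines to acceptance simultaneously and L(P) ∩ L(Q) = ∅.
So no string is accepted by both, and the intersection is empty.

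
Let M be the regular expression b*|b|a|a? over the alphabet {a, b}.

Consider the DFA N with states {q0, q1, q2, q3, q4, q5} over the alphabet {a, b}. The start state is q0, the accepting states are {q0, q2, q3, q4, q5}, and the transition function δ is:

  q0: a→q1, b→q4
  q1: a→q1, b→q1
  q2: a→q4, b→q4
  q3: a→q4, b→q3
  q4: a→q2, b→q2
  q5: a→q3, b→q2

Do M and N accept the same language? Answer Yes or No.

No

The string a is accepted by M but rejected by N.
So L(M) ≠ L(N).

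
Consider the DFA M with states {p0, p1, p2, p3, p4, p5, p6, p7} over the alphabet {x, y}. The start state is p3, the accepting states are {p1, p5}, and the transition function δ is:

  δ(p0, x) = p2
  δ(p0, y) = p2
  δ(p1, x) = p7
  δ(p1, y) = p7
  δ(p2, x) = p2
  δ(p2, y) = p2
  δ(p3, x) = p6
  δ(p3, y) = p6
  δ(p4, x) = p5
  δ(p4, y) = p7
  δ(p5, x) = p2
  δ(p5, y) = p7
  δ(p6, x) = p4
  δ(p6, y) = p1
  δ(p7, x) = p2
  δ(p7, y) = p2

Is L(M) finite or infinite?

The useful states (reachable from p3 and able to reach an accepting state) are {p1, p3, p4, p5, p6}.
Restricted to these states the transition graph has no cycle, so every accepting path has bounded length and L is finite.

finite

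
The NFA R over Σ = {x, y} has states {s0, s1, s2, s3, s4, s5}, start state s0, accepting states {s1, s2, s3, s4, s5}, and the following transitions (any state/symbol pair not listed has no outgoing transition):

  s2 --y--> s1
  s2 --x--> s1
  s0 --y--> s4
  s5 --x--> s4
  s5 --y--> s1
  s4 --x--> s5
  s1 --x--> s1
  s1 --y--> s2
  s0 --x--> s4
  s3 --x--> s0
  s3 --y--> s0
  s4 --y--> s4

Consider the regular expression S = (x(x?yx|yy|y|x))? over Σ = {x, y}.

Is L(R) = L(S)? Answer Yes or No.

The string x is accepted by R but rejected by S.
So L(R) ≠ L(S).

No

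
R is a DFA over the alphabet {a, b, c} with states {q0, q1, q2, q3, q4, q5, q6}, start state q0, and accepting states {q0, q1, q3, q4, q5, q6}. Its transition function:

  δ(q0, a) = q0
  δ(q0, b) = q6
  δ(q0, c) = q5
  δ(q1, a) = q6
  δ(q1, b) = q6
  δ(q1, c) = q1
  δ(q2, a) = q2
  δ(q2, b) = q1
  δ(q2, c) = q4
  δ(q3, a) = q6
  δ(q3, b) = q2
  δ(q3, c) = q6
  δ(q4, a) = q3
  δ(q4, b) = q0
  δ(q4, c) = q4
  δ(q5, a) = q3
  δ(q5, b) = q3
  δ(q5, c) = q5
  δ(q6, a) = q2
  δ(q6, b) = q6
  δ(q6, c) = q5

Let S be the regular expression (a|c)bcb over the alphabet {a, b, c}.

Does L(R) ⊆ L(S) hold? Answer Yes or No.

The empty string ε is in L(R) but not in L(S).
So L(R) ⊄ L(S).

No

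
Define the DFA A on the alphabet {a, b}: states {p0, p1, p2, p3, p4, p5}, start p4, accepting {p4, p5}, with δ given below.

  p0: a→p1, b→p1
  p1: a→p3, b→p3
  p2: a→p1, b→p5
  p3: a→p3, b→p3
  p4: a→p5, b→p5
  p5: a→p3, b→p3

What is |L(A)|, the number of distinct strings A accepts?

The useful subgraph on states {p4, p5} is acyclic, so L(A) is finite; the longest accepting path visits 2 useful states, giving maximum string length 1.
Counting accepting paths from p4 by length: 1 of length 0, 2 of length 1. Total 3.

3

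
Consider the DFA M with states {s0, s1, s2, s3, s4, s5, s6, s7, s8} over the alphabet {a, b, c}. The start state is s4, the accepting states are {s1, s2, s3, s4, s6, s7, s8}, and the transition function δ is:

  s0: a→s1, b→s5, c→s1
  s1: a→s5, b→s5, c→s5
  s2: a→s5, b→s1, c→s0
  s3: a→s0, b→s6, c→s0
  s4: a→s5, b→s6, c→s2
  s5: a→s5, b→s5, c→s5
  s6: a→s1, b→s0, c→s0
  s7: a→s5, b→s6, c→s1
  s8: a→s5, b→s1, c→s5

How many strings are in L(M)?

11

The useful subgraph on states {s0, s1, s2, s4, s6} is acyclic, so L(M) is finite; the longest accepting path visits 4 useful states, giving maximum string length 3.
Counting accepting paths from s4 by length: 1 of length 0, 2 of length 1, 2 of length 2, 6 of length 3. Total 11.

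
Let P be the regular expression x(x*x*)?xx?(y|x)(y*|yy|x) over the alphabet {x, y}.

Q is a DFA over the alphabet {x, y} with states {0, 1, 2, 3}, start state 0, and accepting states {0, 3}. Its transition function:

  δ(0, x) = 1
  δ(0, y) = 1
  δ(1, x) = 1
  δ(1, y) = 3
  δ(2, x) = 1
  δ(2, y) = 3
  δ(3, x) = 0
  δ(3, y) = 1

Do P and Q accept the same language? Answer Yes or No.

The string xxx is accepted by P but rejected by Q.
So L(P) ≠ L(Q).

No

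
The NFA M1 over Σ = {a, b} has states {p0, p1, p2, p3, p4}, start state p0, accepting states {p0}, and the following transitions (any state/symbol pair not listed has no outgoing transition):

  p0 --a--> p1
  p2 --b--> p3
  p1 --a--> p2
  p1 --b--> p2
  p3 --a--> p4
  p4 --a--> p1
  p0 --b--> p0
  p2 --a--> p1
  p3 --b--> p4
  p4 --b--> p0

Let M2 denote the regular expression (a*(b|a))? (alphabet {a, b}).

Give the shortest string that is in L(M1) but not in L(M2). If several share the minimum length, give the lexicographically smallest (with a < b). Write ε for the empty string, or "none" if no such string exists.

The string bb is accepted by M1 but not by M2.
No shorter string lies in the difference, and bb is the lexicographically first length-2 string in L(M1) \ L(M2).

bb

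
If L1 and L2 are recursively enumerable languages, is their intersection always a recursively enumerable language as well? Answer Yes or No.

Yes

Run the recogniser for L₁; if it accepts, run the recogniser for L₂ and accept if that accepts too. If either runs forever the input is never accepted, which is all a recogniser needs.
So the recursively enumerable languages are closed under intersection.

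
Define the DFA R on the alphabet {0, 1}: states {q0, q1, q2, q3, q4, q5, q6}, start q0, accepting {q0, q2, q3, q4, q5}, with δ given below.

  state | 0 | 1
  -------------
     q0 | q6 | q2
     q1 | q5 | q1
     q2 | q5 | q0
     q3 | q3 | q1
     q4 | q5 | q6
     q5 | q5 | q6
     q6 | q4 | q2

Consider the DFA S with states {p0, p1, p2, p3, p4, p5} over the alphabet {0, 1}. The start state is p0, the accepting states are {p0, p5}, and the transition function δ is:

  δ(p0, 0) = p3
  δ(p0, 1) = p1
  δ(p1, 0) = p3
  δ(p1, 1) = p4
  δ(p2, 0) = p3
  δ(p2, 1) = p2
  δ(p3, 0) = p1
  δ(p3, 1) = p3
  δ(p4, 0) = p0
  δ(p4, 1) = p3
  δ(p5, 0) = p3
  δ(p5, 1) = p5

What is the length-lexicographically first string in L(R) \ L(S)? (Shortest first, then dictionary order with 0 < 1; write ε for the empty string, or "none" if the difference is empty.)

1

The string 1 is accepted by R but not by S.
No shorter string lies in the difference, and 1 is the lexicographically first length-1 string in L(R) \ L(S).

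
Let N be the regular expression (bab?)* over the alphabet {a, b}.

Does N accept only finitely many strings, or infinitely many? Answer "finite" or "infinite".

infinite

The expression contains a Kleene star applied to a subexpression that matches at least one nonempty string, so it matches strings of unbounded length.
Hence L(N) is infinite.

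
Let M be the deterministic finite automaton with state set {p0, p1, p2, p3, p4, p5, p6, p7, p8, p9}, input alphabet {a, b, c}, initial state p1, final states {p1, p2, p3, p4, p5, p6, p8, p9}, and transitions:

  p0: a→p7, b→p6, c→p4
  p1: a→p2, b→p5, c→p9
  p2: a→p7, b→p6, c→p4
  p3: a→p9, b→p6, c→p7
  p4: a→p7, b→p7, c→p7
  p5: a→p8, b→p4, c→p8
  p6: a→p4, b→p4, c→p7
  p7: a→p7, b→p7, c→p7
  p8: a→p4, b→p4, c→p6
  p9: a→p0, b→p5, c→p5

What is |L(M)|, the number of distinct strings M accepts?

53

The useful subgraph on states {p0, p1, p2, p4, p5, p6, p8, p9} is acyclic, so L(M) is finite; the longest accepting path visits 6 useful states, giving maximum string length 5.
Counting accepting paths from p1 by length: 1 of length 0, 3 of length 1, 7 of length 2, 16 of length 3, 18 of length 4, 8 of length 5. Total 53.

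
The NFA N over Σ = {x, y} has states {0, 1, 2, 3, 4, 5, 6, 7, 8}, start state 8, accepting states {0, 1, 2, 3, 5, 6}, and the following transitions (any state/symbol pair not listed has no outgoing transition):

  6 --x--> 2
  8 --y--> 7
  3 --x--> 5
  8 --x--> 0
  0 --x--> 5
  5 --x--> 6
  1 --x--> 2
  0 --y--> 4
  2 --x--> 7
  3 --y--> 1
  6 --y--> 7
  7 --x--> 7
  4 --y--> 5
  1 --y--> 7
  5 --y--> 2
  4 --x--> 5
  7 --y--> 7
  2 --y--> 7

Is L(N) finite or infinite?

finite

The useful states (reachable from 8 and able to reach an accepting state) are {0, 2, 4, 5, 6, 8}.
Restricted to these states the transition graph has no cycle, so every accepting path has bounded length and L is finite.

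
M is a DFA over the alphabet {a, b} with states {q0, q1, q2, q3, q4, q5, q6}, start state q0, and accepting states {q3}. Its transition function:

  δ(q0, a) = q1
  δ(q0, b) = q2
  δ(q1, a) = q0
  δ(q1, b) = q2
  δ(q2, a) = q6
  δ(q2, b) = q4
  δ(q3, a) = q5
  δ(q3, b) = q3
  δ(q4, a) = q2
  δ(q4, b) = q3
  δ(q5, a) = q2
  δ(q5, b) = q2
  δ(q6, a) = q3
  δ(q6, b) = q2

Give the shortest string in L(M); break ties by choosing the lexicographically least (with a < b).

A breadth-first search from q0 reaches an accepting state first via the path q0 → q2 → q6 → q3 on input baa.
No string of length < 3 is accepted (BFS exhausts all shorter strings without reaching an accepting state), and baa is the lexicographically least accepting string of length 3.

baa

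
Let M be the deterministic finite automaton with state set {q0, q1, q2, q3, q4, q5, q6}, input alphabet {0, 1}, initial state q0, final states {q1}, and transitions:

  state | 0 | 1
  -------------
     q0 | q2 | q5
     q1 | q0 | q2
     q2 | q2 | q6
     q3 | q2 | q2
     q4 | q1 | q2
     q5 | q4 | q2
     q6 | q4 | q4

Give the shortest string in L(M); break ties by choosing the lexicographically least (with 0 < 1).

100

A breadth-first search from q0 reaches an accepting state first via the path q0 → q5 → q4 → q1 on input 100.
No string of length < 3 is accepted (BFS exhausts all shorter strings without reaching an accepting state), and 100 is the lexicographically least accepting string of length 3.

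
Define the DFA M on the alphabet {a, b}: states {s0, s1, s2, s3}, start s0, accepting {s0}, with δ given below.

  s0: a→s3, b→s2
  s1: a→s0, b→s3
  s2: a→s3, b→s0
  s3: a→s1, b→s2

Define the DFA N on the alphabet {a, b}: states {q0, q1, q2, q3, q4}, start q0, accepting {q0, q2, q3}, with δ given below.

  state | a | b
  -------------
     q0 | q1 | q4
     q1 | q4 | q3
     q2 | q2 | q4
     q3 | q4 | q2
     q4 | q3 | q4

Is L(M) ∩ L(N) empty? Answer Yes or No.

The empty string ε is accepted by both M and N.
Hence L(M) ∩ L(N) ≠ ∅.

No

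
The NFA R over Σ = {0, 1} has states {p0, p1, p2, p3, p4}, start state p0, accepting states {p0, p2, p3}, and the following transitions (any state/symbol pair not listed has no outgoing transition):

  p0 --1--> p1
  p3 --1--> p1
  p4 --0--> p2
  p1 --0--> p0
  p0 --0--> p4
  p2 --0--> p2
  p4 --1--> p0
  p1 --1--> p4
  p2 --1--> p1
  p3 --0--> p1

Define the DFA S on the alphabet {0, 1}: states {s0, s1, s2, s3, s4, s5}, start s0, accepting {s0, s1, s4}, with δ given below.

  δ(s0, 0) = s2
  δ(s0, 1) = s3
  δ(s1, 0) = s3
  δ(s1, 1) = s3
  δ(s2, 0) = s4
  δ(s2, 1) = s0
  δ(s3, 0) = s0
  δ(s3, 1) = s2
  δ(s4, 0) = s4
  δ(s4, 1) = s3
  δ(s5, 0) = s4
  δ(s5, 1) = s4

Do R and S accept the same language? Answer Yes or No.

Yes

Exploring the product automaton R × S from the start pair (p0, s0), following both machines on each input symbol, reaches 4 state pairs: (p0, s0), (p4, s2), (p1, s3), (p2, s4).
R accepts in {p0, p2, p3} and S accepts in {s0, s1, s4}. In every reachable pair the two components are either both accepting — (p0, s0), (p2, s4) — or both non-accepting, so no string is accepted by exactly one of the machines: L(R) \ L(S) and L(S) \ L(R) are both empty.
Hence every string is accepted by R iff it is accepted by S, and the two languages coincide.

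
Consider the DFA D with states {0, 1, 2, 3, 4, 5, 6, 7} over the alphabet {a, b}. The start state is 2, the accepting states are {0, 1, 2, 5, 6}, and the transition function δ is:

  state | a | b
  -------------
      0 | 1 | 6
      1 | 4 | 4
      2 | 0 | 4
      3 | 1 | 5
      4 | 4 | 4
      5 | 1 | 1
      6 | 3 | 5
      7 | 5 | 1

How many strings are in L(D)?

The useful subgraph on states {0, 1, 2, 3, 5, 6} is acyclic, so L(D) is finite; the longest accepting path visits 6 useful states, giving maximum string length 5.
Counting accepting paths from 2 by length: 1 of length 0, 1 of length 1, 2 of length 2, 1 of length 3, 4 of length 4, 2 of length 5. Total 11.

11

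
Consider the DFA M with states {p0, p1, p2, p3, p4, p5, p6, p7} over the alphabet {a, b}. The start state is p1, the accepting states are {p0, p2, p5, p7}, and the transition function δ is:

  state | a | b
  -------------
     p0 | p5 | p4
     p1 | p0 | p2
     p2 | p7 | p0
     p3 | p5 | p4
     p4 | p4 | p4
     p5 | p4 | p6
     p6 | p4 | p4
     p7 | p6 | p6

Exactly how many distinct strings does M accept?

6

The useful subgraph on states {p0, p1, p2, p5, p7} is acyclic, so L(M) is finite; the longest accepting path visits 4 useful states, giving maximum string length 3.
Counting accepting paths from p1 by length: 2 of length 1, 3 of length 2, 1 of length 3. Total 6.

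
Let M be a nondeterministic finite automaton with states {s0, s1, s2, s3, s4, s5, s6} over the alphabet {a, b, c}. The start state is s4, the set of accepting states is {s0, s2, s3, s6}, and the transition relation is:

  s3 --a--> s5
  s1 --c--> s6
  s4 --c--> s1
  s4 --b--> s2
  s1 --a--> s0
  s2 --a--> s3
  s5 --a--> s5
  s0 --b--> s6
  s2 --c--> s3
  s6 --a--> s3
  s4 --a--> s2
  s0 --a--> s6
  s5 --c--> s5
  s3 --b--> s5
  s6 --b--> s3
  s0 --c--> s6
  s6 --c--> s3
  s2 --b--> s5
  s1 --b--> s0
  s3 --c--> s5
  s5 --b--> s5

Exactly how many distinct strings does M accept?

36

The useful subgraph on states {s0, s1, s2, s3, s4, s6} is acyclic, so L(M) is finite; the longest accepting path visits 5 useful states, giving maximum string length 4.
Counting accepting paths from s4 by length: 2 of length 1, 7 of length 2, 9 of length 3, 18 of length 4. Total 36.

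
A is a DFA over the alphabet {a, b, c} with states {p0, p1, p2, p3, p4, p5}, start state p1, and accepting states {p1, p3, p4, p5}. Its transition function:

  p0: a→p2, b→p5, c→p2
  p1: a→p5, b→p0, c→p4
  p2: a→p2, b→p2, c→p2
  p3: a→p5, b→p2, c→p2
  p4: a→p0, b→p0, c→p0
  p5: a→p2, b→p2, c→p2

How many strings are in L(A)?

7

The useful subgraph on states {p0, p1, p4, p5} is acyclic, so L(A) is finite; the longest accepting path visits 4 useful states, giving maximum string length 3.
Counting accepting paths from p1 by length: 1 of length 0, 2 of length 1, 1 of length 2, 3 of length 3. Total 7.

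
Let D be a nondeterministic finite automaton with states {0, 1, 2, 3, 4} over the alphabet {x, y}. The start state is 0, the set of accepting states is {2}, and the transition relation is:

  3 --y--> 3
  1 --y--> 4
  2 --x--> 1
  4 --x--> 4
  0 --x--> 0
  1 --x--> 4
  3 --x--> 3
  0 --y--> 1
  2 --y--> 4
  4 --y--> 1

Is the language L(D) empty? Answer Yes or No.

The states reachable from the start state are {0, 1, 4}.
None of the accepting states {2} is reachable, so no string is accepted and L(D) = ∅.

Yes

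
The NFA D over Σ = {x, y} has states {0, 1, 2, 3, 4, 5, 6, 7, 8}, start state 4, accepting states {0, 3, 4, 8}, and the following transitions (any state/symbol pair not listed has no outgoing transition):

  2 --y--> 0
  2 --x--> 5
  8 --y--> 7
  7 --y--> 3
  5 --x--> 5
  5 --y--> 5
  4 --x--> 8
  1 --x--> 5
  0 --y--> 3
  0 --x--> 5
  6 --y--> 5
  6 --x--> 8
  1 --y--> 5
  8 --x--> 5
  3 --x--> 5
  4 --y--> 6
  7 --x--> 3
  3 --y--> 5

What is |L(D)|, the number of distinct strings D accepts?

7

The useful subgraph on states {3, 4, 6, 7, 8} is acyclic, so L(D) is finite; the longest accepting path visits 5 useful states, giving maximum string length 4.
Counting accepting paths from 4 by length: 1 of length 0, 1 of length 1, 1 of length 2, 2 of length 3, 2 of length 4. Total 7.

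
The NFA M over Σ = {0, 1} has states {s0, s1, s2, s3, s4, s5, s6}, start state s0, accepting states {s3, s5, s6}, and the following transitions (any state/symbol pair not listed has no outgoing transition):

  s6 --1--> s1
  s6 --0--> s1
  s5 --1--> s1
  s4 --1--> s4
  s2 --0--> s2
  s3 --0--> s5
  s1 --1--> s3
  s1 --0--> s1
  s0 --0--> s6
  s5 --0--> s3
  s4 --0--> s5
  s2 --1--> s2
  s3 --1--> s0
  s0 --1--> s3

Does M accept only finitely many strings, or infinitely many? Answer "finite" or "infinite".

State s0 is reachable from the start and can reach an accepting state, and it lies on the cycle s0 → s3 → s0.
Traversing that cycle any number of times yields accepted strings of unbounded length, so the language is infinite.

infinite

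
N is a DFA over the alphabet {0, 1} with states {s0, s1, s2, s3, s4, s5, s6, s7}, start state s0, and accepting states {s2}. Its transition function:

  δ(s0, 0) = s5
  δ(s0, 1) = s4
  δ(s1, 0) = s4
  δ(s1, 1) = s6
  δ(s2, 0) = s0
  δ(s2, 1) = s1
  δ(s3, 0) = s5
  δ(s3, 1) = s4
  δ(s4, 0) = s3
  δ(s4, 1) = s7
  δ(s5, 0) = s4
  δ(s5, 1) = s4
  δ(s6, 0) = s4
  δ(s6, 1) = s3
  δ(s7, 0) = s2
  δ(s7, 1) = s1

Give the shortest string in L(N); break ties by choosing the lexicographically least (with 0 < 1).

A breadth-first search from s0 reaches an accepting state first via the path s0 → s4 → s7 → s2 on input 110.
No string of length < 3 is accepted (BFS exhausts all shorter strings without reaching an accepting state), and 110 is the lexicographically least accepting string of length 3.

110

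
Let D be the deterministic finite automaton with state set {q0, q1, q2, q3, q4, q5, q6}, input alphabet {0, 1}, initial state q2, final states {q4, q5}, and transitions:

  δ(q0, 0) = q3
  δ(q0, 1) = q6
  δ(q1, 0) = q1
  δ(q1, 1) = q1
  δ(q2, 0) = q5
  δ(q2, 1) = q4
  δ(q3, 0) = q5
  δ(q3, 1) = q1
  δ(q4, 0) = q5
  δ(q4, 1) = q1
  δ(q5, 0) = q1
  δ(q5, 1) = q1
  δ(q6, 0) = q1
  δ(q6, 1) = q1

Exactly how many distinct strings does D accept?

The useful subgraph on states {q2, q4, q5} is acyclic, so L(D) is finite; the longest accepting path visits 3 useful states, giving maximum string length 2.
Counting accepting paths from q2 by length: 2 of length 1, 1 of length 2. Total 3.

3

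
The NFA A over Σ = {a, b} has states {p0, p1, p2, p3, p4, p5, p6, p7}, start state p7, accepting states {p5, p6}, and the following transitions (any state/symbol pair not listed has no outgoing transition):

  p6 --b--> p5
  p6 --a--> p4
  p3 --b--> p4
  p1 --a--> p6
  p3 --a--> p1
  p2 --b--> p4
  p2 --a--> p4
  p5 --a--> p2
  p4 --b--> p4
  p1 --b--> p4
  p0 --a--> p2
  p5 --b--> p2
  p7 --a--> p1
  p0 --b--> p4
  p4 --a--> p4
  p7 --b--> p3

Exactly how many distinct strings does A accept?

4

The useful subgraph on states {p1, p3, p5, p6, p7} is acyclic, so L(A) is finite; the longest accepting path visits 5 useful states, giving maximum string length 4.
Counting accepting paths from p7 by length: 1 of length 2, 2 of length 3, 1 of length 4. Total 4.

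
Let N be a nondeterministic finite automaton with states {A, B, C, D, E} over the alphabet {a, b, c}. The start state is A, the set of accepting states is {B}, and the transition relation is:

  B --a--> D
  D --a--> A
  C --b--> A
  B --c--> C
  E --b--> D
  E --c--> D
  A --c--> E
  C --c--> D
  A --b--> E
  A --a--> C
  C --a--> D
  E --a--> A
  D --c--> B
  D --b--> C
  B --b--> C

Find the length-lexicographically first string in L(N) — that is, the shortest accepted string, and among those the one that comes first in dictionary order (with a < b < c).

aac

A breadth-first search from A reaches an accepting state first via the path A → C → D → B on input aac.
No string of length < 3 is accepted (BFS exhausts all shorter strings without reaching an accepting state), and aac is the lexicographically least accepting string of length 3.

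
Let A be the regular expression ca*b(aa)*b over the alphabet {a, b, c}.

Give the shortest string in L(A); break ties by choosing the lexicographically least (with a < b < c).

cbb

By inspection of the expression, no string of length less than 3 matches, and cbb is the lexicographically first match of length 3.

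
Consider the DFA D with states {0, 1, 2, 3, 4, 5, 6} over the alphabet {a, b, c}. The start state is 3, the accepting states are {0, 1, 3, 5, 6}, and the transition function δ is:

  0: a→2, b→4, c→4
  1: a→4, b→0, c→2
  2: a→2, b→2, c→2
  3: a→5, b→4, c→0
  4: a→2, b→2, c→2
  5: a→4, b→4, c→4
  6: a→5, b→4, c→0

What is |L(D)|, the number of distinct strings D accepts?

3

The useful subgraph on states {0, 3, 5} is acyclic, so L(D) is finite; the longest accepting path visits 2 useful states, giving maximum string length 1.
Counting accepting paths from 3 by length: 1 of length 0, 2 of length 1. Total 3.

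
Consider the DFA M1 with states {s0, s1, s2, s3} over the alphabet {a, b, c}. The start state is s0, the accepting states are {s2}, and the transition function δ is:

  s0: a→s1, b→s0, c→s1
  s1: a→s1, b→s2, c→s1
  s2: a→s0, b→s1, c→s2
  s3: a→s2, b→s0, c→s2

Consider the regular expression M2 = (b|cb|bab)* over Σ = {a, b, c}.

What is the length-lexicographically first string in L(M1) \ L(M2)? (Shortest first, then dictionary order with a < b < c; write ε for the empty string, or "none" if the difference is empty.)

The string ab is accepted by M1 but not by M2.
No shorter string lies in the difference, and ab is the lexicographically first length-2 string in L(M1) \ L(M2).

ab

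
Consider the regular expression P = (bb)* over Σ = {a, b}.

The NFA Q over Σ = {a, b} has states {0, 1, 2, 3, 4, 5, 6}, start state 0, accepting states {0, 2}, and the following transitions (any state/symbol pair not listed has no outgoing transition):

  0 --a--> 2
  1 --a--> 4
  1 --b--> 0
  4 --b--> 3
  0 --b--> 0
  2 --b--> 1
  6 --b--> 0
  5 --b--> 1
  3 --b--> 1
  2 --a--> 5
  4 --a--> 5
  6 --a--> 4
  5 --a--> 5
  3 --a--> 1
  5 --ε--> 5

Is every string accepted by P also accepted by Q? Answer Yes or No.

Yes

Converting the expression P to a DFA (subset construction, then merging equivalent states) gives the minimal DFA with states {p0, p1, p2}, start state p0, accepting states {p0} and transitions p0: a→p1, b→p2; p1: a→p1, b→p1; p2: a→p1, b→p0.
Exploring the product automaton P × Q from the start pair (p0, 0), following both machines on each input symbol, reaches 8 state pairs: (p0, 0), (p1, 2), (p2, 0), (p1, 5), (p1, 1), (p1, 4), (p1, 0), (p1, 3).
P accepts in {p0} and Q accepts in {0, 2}. The reachable pairs whose P-component is accepting are (p0, 0); in each of them the Q-component is accepting too, so the product for L(P) \ L(Q) (P-component accepting, Q-component rejecting) has no reachable accepting pair and the difference is empty.
Hence every string in L(P) is also in L(Q).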